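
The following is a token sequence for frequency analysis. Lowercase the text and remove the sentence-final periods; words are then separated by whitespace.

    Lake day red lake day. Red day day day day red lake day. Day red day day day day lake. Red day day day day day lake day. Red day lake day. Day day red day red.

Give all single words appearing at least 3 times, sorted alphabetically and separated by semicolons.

Unigram counts meeting the condition (at least 3 times):
  day: 23
  lake: 6
  red: 8

day; lake; red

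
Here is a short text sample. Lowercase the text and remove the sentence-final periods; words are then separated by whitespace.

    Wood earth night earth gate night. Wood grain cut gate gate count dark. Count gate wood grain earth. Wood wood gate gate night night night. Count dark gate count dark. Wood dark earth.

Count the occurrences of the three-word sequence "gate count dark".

2

Scanning the 31 overlapping trigram windows for "gate count dark":
  position 11–13: gate count dark
  position 28–30: gate count dark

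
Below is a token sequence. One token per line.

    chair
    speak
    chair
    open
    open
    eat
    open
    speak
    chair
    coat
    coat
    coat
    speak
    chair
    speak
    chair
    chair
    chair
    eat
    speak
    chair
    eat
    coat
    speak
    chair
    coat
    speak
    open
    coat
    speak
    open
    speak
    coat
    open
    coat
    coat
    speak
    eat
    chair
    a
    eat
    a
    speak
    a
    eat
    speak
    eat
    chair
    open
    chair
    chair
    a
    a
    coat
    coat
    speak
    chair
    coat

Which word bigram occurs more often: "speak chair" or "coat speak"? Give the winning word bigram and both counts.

"speak chair" (7 vs 6)

"speak chair": 7 occurrences
"coat speak": 6 occurrences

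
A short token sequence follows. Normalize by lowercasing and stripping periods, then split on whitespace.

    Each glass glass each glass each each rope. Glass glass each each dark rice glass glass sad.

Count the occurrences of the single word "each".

6

Scanning the 17 tokens for "each":
  position 1: each
  position 4: each
  position 6: each
  position 7: each
  position 11: each
  position 12: each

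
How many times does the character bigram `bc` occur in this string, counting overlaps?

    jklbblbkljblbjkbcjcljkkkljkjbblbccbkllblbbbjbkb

Sliding a length-2 window over the 47 characters (46 positions):
  position 16–17: bc
  position 32–33: bc

2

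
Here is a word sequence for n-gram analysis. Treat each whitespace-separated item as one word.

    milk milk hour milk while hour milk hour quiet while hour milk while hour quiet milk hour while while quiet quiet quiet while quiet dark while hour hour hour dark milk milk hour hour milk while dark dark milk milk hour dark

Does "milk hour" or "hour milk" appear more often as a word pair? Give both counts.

"milk hour" (5 vs 4)

"milk hour": 5 occurrences
"hour milk": 4 occurrences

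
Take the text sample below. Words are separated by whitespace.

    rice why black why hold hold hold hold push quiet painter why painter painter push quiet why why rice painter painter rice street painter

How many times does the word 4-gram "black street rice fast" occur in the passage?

0

Scanning the 21 overlapping 4-gram windows for "black street rice fast":
  (none found)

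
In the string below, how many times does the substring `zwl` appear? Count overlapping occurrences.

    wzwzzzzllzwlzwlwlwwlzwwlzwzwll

Sliding a length-3 window over the 30 characters (28 positions):
  position 10–12: zwl
  position 13–15: zwl
  position 27–29: zwl

3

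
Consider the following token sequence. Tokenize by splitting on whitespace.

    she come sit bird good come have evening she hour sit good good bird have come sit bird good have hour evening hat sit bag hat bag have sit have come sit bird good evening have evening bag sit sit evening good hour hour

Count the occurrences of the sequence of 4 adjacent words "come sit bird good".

3

Scanning the 41 overlapping 4-gram windows for "come sit bird good":
  position 2–5: come sit bird good
  position 16–19: come sit bird good
  position 31–34: come sit bird good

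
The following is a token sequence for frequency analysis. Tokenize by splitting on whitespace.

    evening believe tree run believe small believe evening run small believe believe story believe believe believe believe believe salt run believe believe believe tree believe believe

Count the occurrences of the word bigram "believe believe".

Scanning the 25 overlapping bigram windows for "believe believe":
  position 11–12: believe believe
  position 14–15: believe believe
  position 15–16: believe believe
  position 16–17: believe believe
  position 17–18: believe believe
  position 21–22: believe believe
  position 22–23: believe believe
  position 25–26: believe believe

8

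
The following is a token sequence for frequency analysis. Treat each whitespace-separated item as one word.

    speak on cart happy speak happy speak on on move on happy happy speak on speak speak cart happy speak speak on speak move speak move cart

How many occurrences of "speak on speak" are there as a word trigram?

2

Scanning the 25 overlapping trigram windows for "speak on speak":
  position 14–16: speak on speak
  position 21–23: speak on speak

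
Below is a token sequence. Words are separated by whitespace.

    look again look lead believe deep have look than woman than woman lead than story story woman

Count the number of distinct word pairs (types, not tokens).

15

17 tokens → 16 bigram windows in total.
Repeated bigrams (each contributes count−1 duplicates):
  than woman: 2
1 duplicate windows → 16 − 1 = 15 distinct.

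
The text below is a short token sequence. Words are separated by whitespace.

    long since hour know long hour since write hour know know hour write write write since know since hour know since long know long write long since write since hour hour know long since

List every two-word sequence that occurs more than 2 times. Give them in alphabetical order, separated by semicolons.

hour know; know long; long since; since hour

Bigram counts meeting the condition (more than 2 times):
  hour know: 4
  know long: 3
  long since: 3
  since hour: 3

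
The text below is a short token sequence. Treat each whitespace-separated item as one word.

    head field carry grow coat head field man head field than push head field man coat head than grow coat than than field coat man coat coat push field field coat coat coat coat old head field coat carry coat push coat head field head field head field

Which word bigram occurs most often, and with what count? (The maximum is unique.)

Bigram frequencies (highest first):
  head field: 8
  coat coat: 4
  coat head: 3
  field coat: 3
  grow coat: 2
  field man: 2
  … (22 more, each ≤ 2)

"head field", 8 times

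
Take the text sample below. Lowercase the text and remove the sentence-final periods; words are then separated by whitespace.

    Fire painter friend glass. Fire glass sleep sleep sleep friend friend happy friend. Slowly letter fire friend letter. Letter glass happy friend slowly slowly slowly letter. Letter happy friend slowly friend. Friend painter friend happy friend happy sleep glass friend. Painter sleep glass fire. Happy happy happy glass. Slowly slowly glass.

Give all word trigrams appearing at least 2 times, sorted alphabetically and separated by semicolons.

friend happy friend; happy friend slowly

Trigram counts meeting the condition (at least 2 times):
  friend happy friend: 2
  happy friend slowly: 3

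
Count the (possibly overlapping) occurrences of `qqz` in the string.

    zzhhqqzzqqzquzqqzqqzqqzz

5

Sliding a length-3 window over the 24 characters (22 positions):
  position 5–7: qqz
  position 9–11: qqz
  position 15–17: qqz
  position 18–20: qqz
  position 21–23: qqz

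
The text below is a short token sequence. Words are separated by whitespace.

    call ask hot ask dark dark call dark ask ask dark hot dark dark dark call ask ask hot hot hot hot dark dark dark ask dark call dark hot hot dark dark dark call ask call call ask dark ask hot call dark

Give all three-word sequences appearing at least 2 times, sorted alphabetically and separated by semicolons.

Trigram counts meeting the condition (at least 2 times):
  dark call ask: 2
  dark call dark: 2
  dark dark call: 3
  dark dark dark: 3
  hot dark dark: 3
  hot hot dark: 2
  hot hot hot: 2

dark call ask; dark call dark; dark dark call; dark dark dark; hot dark dark; hot hot dark; hot hot hot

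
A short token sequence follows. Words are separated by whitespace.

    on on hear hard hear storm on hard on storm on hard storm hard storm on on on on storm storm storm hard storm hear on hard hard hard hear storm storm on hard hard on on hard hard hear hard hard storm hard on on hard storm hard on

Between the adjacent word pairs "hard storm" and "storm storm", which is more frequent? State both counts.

"hard storm" (5 vs 3)

"hard storm": 5 occurrences
"storm storm": 3 occurrences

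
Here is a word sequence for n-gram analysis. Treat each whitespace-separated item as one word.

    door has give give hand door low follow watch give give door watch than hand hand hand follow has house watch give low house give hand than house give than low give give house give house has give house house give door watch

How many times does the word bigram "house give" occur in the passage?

Scanning the 42 overlapping bigram windows for "house give":
  position 24–25: house give
  position 28–29: house give
  position 34–35: house give
  position 40–41: house give

4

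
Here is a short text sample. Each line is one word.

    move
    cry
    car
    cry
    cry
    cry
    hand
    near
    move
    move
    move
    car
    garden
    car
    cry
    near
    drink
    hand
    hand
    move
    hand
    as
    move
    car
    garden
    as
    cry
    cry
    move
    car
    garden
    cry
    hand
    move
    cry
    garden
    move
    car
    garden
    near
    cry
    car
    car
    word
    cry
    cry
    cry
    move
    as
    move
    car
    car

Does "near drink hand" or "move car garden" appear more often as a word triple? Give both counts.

"near drink hand": 1 occurrence
"move car garden": 4 occurrences

"move car garden" (4 vs 1)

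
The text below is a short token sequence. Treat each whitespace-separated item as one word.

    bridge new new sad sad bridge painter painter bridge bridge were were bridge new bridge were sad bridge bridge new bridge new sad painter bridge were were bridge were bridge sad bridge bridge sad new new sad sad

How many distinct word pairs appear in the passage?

38 tokens → 37 bigram windows in total.
Repeated bigrams (each contributes count−1 duplicates):
  bridge new: 4
  bridge were: 4
  bridge bridge: 3
  new sad: 3
  sad bridge: 3
  were bridge: 3
  bridge sad: 2
  new bridge: 2
  … (4 more repeated)
20 duplicate windows → 37 − 20 = 17 distinct.

17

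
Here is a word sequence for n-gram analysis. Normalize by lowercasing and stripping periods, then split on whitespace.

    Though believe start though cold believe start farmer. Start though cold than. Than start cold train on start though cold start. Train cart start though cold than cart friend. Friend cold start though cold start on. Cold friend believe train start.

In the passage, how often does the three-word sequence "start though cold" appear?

5

Scanning the 39 overlapping trigram windows for "start though cold":
  position 3–5: start though cold
  position 9–11: start though cold
  position 18–20: start though cold
  position 24–26: start though cold
  position 32–34: start though cold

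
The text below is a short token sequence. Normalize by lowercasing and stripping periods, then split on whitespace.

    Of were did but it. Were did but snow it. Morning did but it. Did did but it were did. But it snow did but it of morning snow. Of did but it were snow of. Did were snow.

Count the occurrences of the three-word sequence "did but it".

Scanning the 37 overlapping trigram windows for "did but it":
  position 3–5: did but it
  position 12–14: did but it
  position 16–18: did but it
  position 20–22: did but it
  position 24–26: did but it
  position 31–33: did but it

6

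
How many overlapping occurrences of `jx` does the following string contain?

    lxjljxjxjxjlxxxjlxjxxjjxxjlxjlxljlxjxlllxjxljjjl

Sliding a length-2 window over the 48 characters (47 positions):
  position 5–6: jx
  position 7–8: jx
  position 9–10: jx
  position 19–20: jx
  position 23–24: jx
  position 36–37: jx
  position 42–43: jx

7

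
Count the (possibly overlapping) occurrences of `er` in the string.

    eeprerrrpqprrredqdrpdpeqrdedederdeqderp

Sliding a length-2 window over the 39 characters (38 positions):
  position 5–6: er
  position 31–32: er
  position 37–38: er

3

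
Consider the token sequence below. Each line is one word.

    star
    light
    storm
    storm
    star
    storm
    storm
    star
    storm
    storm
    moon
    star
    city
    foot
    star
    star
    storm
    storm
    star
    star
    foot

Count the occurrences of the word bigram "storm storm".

Scanning the 20 overlapping bigram windows for "storm storm":
  position 3–4: storm storm
  position 6–7: storm storm
  position 9–10: storm storm
  position 17–18: storm storm

4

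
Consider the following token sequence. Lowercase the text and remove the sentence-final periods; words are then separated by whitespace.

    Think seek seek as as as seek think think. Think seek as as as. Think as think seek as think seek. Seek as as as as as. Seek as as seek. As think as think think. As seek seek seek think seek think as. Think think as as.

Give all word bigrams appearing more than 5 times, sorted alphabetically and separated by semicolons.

as as; as think; seek as

Bigram counts meeting the condition (more than 5 times):
  as as: 10
  as think: 6
  seek as: 6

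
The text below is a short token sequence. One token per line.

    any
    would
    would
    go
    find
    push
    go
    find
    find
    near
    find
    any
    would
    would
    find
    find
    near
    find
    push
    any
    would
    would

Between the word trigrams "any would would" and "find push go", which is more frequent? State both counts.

"any would would" (3 vs 1)

"any would would": 3 occurrences
"find push go": 1 occurrence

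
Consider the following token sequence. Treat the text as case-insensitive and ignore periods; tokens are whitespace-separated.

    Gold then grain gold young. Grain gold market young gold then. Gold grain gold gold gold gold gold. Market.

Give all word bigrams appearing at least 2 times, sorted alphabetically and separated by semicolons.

Bigram counts meeting the condition (at least 2 times):
  gold gold: 4
  gold market: 2
  gold then: 2
  grain gold: 3

gold gold; gold market; gold then; grain gold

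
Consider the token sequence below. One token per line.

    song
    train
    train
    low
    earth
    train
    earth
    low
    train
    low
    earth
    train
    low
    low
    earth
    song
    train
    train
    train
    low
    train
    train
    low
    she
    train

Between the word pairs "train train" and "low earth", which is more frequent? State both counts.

"train train": 4 occurrences
"low earth": 3 occurrences

"train train" (4 vs 3)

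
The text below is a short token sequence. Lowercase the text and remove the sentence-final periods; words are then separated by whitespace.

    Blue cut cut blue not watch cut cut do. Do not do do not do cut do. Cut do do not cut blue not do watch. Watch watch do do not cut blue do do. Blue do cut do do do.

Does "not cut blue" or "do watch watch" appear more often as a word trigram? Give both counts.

"not cut blue" (2 vs 1)

"not cut blue": 2 occurrences
"do watch watch": 1 occurrence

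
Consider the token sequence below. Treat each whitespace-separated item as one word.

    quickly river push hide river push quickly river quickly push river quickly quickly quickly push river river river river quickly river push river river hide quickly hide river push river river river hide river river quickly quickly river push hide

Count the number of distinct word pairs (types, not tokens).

13

40 tokens → 39 bigram windows in total.
Repeated bigrams (each contributes count−1 duplicates):
  river river: 7
  river push: 5
  push river: 4
  quickly river: 4
  river quickly: 4
  hide river: 3
  quickly quickly: 3
  push hide: 2
  … (2 more repeated)
26 duplicate windows → 39 − 26 = 13 distinct.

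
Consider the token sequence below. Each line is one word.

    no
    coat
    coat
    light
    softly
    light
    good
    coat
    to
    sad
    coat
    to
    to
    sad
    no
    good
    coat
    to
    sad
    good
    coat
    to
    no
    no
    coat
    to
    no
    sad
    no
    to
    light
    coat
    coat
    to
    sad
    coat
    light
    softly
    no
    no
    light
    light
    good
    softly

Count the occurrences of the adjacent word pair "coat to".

6

Scanning the 43 overlapping bigram windows for "coat to":
  position 8–9: coat to
  position 11–12: coat to
  position 17–18: coat to
  position 21–22: coat to
  position 25–26: coat to
  position 33–34: coat to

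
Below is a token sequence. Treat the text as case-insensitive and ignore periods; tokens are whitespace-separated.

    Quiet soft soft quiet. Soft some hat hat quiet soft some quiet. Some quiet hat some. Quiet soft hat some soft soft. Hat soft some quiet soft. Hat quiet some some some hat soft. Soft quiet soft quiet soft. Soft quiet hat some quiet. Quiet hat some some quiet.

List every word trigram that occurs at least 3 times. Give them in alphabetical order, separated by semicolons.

Trigram counts meeting the condition (at least 3 times):
  quiet hat some: 3
  soft quiet soft: 3
  soft soft quiet: 3

quiet hat some; soft quiet soft; soft soft quiet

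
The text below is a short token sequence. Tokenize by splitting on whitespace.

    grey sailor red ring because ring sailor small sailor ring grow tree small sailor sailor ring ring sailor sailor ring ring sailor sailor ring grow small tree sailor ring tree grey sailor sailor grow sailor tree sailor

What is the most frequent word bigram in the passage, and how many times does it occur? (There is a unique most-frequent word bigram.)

"sailor ring", 5 times

Bigram frequencies (highest first):
  sailor ring: 5
  sailor sailor: 4
  ring sailor: 3
  grey sailor: 2
  small sailor: 2
  ring grow: 2
  … (16 more, each ≤ 2)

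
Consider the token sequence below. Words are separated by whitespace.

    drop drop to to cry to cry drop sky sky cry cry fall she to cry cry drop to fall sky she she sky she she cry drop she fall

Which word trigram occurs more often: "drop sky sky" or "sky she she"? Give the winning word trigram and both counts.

"sky she she" (2 vs 1)

"drop sky sky": 1 occurrence
"sky she she": 2 occurrences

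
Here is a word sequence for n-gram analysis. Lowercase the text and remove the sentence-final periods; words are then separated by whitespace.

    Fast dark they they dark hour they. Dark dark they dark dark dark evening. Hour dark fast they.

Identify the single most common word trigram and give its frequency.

"they dark dark", 2 times

Trigram frequencies (highest first):
  they dark dark: 2
  fast dark they: 1
  dark they they: 1
  they they dark: 1
  they dark hour: 1
  dark hour they: 1
  … (9 more, each ≤ 1)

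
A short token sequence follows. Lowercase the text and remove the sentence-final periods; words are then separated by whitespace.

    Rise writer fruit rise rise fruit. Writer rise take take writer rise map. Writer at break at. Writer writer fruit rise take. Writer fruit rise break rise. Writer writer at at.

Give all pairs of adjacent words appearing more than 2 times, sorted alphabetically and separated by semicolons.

fruit rise; writer fruit

Bigram counts meeting the condition (more than 2 times):
  fruit rise: 3
  writer fruit: 3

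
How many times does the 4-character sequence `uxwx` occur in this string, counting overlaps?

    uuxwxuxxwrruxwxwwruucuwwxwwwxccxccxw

Sliding a length-4 window over the 36 characters (33 positions):
  position 2–5: uxwx
  position 12–15: uxwx

2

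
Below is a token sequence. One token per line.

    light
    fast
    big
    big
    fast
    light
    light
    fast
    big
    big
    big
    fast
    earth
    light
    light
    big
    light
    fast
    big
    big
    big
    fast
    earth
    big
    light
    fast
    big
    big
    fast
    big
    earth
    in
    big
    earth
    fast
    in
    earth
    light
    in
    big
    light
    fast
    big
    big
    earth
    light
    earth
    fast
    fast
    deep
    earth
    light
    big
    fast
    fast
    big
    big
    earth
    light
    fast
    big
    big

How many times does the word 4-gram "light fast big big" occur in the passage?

Scanning the 59 overlapping 4-gram windows for "light fast big big":
  position 1–4: light fast big big
  position 7–10: light fast big big
  position 17–20: light fast big big
  position 25–28: light fast big big
  position 41–44: light fast big big
  position 59–62: light fast big big

6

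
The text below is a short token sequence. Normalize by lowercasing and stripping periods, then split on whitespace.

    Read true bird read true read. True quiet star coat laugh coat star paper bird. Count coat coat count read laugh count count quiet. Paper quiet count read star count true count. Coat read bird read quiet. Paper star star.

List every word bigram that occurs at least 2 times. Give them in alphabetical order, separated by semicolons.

Bigram counts meeting the condition (at least 2 times):
  bird read: 2
  count coat: 2
  count read: 2
  quiet paper: 2
  read true: 3

bird read; count coat; count read; quiet paper; read true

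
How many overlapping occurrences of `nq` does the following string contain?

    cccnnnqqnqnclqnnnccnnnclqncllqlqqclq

2

Sliding a length-2 window over the 36 characters (35 positions):
  position 6–7: nq
  position 9–10: nq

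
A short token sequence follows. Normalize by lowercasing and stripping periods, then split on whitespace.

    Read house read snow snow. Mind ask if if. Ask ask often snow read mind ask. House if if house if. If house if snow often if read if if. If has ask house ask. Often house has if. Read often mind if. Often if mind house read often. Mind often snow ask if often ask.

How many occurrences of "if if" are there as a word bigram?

Scanning the 55 overlapping bigram windows for "if if":
  position 8–9: if if
  position 18–19: if if
  position 21–22: if if
  position 29–30: if if
  position 30–31: if if

5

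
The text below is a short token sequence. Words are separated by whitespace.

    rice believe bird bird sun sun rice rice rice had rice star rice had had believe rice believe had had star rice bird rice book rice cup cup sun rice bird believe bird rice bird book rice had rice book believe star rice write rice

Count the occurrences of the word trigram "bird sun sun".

Scanning the 43 overlapping trigram windows for "bird sun sun":
  position 4–6: bird sun sun

1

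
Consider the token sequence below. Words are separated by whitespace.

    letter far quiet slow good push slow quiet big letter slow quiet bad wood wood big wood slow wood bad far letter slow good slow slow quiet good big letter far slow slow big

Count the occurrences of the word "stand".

0

Scanning the 34 tokens for "stand":
  (none found)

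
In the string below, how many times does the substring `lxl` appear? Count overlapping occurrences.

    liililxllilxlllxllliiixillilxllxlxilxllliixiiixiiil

6

Sliding a length-3 window over the 51 characters (49 positions):
  position 6–8: lxl
  position 11–13: lxl
  position 15–17: lxl
  position 28–30: lxl
  position 31–33: lxl
  position 36–38: lxl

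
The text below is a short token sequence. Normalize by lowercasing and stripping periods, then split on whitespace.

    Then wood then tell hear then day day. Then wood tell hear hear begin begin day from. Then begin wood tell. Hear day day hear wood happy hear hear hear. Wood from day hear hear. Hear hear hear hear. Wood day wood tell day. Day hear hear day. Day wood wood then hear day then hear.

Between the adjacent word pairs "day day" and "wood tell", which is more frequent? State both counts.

"day day" (4 vs 3)

"day day": 4 occurrences
"wood tell": 3 occurrences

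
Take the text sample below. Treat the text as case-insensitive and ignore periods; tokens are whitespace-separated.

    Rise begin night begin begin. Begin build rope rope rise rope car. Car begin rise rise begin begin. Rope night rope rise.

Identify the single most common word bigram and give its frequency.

"begin begin", 3 times

Bigram frequencies (highest first):
  begin begin: 3
  rise begin: 2
  rope rise: 2
  begin night: 1
  night begin: 1
  begin build: 1
  … (11 more, each ≤ 1)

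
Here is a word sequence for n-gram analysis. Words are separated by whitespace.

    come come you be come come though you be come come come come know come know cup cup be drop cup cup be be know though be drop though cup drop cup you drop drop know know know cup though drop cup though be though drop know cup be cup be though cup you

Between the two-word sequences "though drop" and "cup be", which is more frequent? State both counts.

"cup be" (4 vs 2)

"though drop": 2 occurrences
"cup be": 4 occurrences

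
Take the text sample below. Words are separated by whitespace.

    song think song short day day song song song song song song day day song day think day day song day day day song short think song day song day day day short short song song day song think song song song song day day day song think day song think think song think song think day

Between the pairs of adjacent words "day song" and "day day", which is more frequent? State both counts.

"day song": 8 occurrences
"day day": 9 occurrences

"day day" (9 vs 8)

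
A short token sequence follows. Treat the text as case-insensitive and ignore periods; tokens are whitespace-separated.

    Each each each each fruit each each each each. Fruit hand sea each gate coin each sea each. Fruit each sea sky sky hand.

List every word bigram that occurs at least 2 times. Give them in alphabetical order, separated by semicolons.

Bigram counts meeting the condition (at least 2 times):
  each each: 6
  each fruit: 3
  each sea: 2
  fruit each: 2
  sea each: 2

each each; each fruit; each sea; fruit each; sea each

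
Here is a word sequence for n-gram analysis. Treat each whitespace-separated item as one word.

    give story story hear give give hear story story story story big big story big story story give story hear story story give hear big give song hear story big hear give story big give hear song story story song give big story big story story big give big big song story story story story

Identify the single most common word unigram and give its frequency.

"story", 23 times

Unigram frequencies (highest first):
  story: 23
  big: 11
  give: 10
  hear: 7
  song: 4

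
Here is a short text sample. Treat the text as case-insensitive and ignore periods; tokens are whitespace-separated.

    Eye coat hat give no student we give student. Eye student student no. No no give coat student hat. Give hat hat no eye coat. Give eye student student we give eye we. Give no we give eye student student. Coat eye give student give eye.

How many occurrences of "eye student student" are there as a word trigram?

3

Scanning the 44 overlapping trigram windows for "eye student student":
  position 10–12: eye student student
  position 27–29: eye student student
  position 38–40: eye student student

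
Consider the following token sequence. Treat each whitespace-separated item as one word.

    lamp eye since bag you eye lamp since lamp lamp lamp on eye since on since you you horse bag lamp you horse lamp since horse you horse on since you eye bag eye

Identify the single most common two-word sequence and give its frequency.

"you horse", 3 times

Bigram frequencies (highest first):
  you horse: 3
  eye since: 2
  you eye: 2
  lamp since: 2
  lamp lamp: 2
  on since: 2
  … (19 more, each ≤ 2)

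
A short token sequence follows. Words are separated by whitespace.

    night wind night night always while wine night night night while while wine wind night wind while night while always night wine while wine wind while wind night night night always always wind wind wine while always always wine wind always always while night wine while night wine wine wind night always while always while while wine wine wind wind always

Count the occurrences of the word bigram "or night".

0

Scanning the 60 overlapping bigram windows for "or night":
  (none found)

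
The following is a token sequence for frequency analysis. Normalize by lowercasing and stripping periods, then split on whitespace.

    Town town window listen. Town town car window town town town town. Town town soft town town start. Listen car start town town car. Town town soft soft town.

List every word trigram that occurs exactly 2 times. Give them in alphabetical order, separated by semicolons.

Trigram counts meeting the condition (exactly 2 times):
  town town car: 2
  town town soft: 2

town town car; town town soft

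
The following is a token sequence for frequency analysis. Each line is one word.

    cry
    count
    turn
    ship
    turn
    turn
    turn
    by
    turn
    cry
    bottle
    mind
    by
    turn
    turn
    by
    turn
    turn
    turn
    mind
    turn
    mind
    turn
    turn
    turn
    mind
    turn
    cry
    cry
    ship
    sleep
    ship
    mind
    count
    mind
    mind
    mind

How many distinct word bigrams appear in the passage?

21

37 tokens → 36 bigram windows in total.
Repeated bigrams (each contributes count−1 duplicates):
  turn turn: 7
  by turn: 3
  mind turn: 3
  turn mind: 3
  mind mind: 2
  turn by: 2
  turn cry: 2
15 duplicate windows → 36 − 15 = 21 distinct.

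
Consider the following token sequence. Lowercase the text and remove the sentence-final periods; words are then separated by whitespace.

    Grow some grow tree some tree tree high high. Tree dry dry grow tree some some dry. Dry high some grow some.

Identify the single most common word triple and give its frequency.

Trigram frequencies (highest first):
  grow tree some: 2
  grow some grow: 1
  some grow tree: 1
  tree some tree: 1
  some tree tree: 1
  tree tree high: 1
  … (13 more, each ≤ 1)

"grow tree some", 2 times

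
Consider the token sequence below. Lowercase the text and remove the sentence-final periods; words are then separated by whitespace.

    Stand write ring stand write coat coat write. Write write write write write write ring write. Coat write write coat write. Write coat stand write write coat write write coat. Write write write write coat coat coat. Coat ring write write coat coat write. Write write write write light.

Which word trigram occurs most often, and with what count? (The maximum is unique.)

Trigram frequencies (highest first):
  write write write: 10
  coat write write: 6
  write write coat: 6
  write coat write: 4
  write coat coat: 3
  coat coat write: 2
  … (15 more, each ≤ 2)

"write write write", 10 times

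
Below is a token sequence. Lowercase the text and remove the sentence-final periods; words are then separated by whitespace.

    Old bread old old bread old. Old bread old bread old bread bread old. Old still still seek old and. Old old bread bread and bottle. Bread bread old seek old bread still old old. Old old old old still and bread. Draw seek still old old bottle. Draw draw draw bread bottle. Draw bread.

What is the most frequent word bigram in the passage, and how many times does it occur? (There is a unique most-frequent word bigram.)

"old old", 10 times

Bigram frequencies (highest first):
  old old: 10
  old bread: 7
  bread old: 6
  bread bread: 3
  old still: 2
  seek old: 2
  … (20 more, each ≤ 2)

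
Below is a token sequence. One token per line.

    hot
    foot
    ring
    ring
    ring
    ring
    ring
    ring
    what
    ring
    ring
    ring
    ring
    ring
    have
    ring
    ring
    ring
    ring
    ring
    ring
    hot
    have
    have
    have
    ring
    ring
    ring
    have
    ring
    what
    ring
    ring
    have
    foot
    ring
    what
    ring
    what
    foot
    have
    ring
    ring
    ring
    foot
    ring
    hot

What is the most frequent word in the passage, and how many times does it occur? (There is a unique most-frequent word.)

Unigram frequencies (highest first):
  ring: 29
  have: 7
  foot: 4
  what: 4
  hot: 3

"ring", 29 times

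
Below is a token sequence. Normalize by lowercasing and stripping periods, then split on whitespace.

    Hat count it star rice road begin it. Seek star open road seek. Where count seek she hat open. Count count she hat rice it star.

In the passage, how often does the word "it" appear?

Scanning the 26 tokens for "it":
  position 3: it
  position 8: it
  position 25: it

3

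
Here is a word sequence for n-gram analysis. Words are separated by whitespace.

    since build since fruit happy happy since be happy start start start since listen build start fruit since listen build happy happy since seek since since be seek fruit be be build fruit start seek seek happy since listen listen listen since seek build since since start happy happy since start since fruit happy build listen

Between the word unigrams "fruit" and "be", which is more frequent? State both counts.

"fruit" (5 vs 4)

"fruit": 5 occurrences
"be": 4 occurrences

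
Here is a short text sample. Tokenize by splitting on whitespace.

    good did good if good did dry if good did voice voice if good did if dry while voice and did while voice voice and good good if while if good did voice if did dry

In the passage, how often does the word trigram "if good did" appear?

4

Scanning the 34 overlapping trigram windows for "if good did":
  position 4–6: if good did
  position 8–10: if good did
  position 13–15: if good did
  position 30–32: if good did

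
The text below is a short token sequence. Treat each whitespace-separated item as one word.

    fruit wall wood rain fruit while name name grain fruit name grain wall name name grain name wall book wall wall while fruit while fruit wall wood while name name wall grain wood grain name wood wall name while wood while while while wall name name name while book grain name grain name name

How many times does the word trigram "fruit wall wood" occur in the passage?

Scanning the 52 overlapping trigram windows for "fruit wall wood":
  position 1–3: fruit wall wood
  position 25–27: fruit wall wood

2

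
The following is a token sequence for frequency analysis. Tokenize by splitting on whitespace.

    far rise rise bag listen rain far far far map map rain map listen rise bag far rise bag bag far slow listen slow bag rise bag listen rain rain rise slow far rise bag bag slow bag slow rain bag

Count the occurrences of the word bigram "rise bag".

Scanning the 40 overlapping bigram windows for "rise bag":
  position 3–4: rise bag
  position 15–16: rise bag
  position 18–19: rise bag
  position 26–27: rise bag
  position 34–35: rise bag

5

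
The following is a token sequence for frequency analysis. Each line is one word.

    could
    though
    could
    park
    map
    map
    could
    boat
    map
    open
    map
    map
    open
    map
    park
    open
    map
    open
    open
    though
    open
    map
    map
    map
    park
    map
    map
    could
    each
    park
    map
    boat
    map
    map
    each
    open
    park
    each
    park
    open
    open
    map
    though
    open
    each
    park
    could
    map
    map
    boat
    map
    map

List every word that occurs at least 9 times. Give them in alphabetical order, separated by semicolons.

Unigram counts meeting the condition (at least 9 times):
  map: 20
  open: 10

map; open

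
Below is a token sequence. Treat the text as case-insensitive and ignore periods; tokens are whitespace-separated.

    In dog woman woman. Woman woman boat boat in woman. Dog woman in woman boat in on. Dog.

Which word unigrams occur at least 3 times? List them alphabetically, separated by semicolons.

boat; dog; in; woman

Unigram counts meeting the condition (at least 3 times):
  boat: 3
  dog: 3
  in: 4
  woman: 7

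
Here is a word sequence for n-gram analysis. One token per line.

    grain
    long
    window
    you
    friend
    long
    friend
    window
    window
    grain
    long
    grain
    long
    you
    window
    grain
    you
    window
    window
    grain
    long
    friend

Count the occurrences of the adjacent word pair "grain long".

Scanning the 21 overlapping bigram windows for "grain long":
  position 1–2: grain long
  position 10–11: grain long
  position 12–13: grain long
  position 20–21: grain long

4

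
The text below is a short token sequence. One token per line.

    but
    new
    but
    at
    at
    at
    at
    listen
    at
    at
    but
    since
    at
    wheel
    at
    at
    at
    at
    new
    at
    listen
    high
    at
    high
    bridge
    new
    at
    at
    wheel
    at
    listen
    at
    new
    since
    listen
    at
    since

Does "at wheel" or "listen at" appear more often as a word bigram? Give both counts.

"listen at" (3 vs 2)

"at wheel": 2 occurrences
"listen at": 3 occurrences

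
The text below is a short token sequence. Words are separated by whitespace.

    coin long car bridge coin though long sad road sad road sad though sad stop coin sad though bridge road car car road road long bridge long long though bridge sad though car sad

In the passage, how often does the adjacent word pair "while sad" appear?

Scanning the 33 overlapping bigram windows for "while sad":
  (none found)

0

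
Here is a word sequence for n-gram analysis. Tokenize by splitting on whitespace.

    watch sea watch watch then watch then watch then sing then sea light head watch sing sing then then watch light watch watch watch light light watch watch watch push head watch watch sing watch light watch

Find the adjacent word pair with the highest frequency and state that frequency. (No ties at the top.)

"watch watch", 6 times

Bigram frequencies (highest first):
  watch watch: 6
  watch then: 3
  then watch: 3
  watch light: 3
  light watch: 3
  sing then: 2
  … (14 more, each ≤ 2)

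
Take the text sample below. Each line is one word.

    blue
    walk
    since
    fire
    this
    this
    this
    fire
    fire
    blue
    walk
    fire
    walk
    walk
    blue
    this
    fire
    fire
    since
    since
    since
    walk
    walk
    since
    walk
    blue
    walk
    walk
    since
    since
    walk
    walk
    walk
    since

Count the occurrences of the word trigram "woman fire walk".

0

Scanning the 32 overlapping trigram windows for "woman fire walk":
  (none found)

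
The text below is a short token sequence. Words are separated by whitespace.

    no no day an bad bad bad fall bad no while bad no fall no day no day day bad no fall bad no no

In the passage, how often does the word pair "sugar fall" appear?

Scanning the 24 overlapping bigram windows for "sugar fall":
  (none found)

0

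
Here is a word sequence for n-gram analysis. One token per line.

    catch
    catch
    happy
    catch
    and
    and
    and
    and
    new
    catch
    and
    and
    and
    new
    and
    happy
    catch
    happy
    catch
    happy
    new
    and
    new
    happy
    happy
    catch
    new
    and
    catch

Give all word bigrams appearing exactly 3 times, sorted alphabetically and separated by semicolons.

and new; catch happy; new and

Bigram counts meeting the condition (exactly 3 times):
  and new: 3
  catch happy: 3
  new and: 3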